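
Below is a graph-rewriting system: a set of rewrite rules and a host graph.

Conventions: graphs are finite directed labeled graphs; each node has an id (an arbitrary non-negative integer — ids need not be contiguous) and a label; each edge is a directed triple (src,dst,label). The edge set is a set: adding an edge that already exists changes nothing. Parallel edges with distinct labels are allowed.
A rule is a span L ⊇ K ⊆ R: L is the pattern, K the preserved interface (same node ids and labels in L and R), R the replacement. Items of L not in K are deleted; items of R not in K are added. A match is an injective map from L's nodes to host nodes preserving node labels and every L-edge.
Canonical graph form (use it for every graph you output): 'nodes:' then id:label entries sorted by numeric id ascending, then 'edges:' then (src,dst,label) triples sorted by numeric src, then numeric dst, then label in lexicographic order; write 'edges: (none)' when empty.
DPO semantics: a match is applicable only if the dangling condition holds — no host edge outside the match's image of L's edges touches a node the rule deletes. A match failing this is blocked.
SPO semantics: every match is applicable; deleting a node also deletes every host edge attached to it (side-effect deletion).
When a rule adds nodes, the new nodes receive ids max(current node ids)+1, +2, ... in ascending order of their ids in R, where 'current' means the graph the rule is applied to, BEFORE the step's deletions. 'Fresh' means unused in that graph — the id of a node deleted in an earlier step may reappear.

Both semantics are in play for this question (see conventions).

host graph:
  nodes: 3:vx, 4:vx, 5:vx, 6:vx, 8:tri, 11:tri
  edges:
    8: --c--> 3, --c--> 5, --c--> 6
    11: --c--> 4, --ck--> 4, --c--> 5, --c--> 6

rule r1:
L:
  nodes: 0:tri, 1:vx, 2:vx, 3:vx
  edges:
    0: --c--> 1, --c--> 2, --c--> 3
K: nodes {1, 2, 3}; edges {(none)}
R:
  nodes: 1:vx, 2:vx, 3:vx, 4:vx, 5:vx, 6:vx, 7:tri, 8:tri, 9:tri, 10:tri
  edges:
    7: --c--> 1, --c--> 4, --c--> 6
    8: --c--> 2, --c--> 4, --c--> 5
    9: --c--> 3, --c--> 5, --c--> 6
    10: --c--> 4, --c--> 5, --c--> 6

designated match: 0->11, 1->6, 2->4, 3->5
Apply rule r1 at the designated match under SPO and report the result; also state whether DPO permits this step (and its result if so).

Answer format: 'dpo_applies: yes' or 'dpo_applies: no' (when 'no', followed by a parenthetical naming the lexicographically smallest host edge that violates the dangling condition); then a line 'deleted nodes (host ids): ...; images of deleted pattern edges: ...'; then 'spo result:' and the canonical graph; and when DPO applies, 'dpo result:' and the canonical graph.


dpo_applies: no
(the rule deletes node 11, which keeps host edge (11,4,ck) outside the match image — the dangling condition fails, DPO blocks; SPO proceeds and side-deletes such edges)
deleted nodes (host ids): 11; images of deleted pattern edges: (11,4,c); (11,5,c); (11,6,c)
spo result:
nodes: 3:vx, 4:vx, 5:vx, 6:vx, 8:tri, 12:vx, 13:vx, 14:vx, 15:tri, 16:tri, 17:tri, 18:tri
edges: (8,3,c); (8,5,c); (8,6,c); (15,6,c); (15,12,c); (15,14,c); (16,4,c); (16,12,c); (16,13,c); (17,5,c); (17,13,c); (17,14,c); (18,12,c); (18,13,c); (18,14,c)


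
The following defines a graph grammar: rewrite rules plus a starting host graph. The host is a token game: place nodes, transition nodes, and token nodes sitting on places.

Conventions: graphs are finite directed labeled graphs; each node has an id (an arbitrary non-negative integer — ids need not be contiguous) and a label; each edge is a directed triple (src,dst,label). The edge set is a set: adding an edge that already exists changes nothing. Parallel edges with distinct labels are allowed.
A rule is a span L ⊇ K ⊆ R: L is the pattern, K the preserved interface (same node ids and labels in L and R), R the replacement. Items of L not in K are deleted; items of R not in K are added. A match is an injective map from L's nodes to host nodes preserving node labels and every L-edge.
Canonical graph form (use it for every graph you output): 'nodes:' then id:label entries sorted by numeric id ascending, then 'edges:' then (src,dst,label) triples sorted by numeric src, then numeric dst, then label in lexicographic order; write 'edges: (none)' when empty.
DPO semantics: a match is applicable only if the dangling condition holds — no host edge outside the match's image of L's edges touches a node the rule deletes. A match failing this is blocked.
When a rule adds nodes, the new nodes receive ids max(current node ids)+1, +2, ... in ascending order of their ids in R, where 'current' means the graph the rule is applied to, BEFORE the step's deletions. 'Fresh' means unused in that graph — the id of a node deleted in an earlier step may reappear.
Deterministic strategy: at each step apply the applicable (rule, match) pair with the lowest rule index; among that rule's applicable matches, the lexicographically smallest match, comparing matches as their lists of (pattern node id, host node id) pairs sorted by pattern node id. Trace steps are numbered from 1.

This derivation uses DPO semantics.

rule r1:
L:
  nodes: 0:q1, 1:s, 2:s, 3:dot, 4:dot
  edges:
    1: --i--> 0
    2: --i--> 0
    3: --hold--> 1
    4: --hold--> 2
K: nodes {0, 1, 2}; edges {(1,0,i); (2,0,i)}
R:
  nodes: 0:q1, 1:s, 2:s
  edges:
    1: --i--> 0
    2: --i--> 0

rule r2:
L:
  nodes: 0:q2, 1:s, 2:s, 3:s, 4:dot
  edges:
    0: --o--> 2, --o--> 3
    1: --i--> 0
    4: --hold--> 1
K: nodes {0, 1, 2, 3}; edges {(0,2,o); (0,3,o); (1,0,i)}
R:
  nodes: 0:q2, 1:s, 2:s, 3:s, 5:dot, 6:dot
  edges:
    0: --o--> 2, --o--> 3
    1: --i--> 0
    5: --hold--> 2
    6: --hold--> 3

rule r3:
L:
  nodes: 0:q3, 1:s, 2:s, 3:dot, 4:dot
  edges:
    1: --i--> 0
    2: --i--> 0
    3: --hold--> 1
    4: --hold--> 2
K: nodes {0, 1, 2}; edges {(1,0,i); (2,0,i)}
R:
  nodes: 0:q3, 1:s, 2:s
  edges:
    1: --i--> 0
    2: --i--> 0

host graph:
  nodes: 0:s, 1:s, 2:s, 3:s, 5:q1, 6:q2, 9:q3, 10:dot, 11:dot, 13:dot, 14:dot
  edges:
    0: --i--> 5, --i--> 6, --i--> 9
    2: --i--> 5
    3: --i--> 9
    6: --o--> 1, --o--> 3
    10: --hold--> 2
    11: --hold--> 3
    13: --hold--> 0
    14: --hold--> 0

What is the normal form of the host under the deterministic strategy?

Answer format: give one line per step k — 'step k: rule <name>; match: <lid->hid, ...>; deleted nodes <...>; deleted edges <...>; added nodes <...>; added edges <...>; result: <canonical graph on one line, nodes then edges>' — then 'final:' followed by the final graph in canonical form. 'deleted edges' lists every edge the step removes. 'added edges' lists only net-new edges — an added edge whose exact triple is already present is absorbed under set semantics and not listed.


step 1: rule r1; match: 0->5, 1->0, 2->2, 3->13, 4->10; deleted nodes 10, 13; deleted edges (10,2,hold); (13,0,hold); added nodes (none); added edges (none); result: nodes: 0:s, 1:s, 2:s, 3:s, 5:q1, 6:q2, 9:q3, 11:dot, 14:dot edges: (0,5,i); (0,6,i); (0,9,i); (2,5,i); (3,9,i); (6,1,o); (6,3,o); (11,3,hold); (14,0,hold)
step 2: rule r2; match: 0->6, 1->0, 2->1, 3->3, 4->14; deleted nodes 14; deleted edges (14,0,hold); added nodes 15, 16; added edges (15,1,hold); (16,3,hold); result: nodes: 0:s, 1:s, 2:s, 3:s, 5:q1, 6:q2, 9:q3, 11:dot, 15:dot, 16:dot edges: (0,5,i); (0,6,i); (0,9,i); (2,5,i); (3,9,i); (6,1,o); (6,3,o); (11,3,hold); (15,1,hold); (16,3,hold)
final:
nodes: 0:s, 1:s, 2:s, 3:s, 5:q1, 6:q2, 9:q3, 11:dot, 15:dot, 16:dot
edges: (0,5,i); (0,6,i); (0,9,i); (2,5,i); (3,9,i); (6,1,o); (6,3,o); (11,3,hold); (15,1,hold); (16,3,hold)


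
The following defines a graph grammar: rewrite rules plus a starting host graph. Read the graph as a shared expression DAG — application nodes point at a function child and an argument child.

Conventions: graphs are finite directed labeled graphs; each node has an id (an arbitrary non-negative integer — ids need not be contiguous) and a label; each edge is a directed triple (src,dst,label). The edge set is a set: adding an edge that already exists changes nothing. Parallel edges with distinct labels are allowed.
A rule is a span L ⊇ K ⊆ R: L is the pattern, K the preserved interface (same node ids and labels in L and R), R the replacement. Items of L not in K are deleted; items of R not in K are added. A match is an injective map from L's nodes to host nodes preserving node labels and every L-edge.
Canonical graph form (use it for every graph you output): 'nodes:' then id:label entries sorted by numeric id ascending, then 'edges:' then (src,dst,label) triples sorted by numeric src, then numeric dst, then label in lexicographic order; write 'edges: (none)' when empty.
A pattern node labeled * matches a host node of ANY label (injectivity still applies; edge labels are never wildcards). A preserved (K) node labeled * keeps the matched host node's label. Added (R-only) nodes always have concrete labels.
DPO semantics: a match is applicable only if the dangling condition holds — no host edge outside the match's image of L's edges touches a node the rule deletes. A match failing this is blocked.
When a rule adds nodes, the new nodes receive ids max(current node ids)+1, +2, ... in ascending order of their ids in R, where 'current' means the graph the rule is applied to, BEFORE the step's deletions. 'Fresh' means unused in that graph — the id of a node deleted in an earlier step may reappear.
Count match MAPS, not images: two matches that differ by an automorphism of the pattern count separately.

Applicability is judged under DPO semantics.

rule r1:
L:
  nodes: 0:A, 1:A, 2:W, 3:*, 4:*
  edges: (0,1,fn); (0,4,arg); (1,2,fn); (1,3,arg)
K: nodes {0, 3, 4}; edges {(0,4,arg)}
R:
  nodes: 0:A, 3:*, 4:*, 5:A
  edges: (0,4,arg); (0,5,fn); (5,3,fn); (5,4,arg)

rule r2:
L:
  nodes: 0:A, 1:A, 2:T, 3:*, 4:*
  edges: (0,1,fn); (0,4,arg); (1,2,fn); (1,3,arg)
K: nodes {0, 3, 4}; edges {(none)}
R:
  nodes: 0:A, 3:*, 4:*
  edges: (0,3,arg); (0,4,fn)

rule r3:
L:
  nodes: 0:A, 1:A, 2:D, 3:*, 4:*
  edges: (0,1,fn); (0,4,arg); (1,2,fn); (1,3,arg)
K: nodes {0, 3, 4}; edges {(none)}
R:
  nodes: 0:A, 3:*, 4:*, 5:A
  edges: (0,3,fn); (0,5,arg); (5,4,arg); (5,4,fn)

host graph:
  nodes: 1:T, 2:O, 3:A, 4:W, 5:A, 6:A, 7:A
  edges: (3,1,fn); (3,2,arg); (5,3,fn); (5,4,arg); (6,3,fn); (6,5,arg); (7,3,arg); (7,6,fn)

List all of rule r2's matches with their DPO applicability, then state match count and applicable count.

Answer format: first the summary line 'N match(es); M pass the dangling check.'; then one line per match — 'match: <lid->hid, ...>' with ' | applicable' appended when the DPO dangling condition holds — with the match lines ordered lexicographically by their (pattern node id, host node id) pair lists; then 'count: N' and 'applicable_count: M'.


2 match(es); 0 pass the dangling check.
match: 0->5, 1->3, 2->1, 3->2, 4->4
match: 0->6, 1->3, 2->1, 3->2, 4->5
count: 2
applicable_count: 0


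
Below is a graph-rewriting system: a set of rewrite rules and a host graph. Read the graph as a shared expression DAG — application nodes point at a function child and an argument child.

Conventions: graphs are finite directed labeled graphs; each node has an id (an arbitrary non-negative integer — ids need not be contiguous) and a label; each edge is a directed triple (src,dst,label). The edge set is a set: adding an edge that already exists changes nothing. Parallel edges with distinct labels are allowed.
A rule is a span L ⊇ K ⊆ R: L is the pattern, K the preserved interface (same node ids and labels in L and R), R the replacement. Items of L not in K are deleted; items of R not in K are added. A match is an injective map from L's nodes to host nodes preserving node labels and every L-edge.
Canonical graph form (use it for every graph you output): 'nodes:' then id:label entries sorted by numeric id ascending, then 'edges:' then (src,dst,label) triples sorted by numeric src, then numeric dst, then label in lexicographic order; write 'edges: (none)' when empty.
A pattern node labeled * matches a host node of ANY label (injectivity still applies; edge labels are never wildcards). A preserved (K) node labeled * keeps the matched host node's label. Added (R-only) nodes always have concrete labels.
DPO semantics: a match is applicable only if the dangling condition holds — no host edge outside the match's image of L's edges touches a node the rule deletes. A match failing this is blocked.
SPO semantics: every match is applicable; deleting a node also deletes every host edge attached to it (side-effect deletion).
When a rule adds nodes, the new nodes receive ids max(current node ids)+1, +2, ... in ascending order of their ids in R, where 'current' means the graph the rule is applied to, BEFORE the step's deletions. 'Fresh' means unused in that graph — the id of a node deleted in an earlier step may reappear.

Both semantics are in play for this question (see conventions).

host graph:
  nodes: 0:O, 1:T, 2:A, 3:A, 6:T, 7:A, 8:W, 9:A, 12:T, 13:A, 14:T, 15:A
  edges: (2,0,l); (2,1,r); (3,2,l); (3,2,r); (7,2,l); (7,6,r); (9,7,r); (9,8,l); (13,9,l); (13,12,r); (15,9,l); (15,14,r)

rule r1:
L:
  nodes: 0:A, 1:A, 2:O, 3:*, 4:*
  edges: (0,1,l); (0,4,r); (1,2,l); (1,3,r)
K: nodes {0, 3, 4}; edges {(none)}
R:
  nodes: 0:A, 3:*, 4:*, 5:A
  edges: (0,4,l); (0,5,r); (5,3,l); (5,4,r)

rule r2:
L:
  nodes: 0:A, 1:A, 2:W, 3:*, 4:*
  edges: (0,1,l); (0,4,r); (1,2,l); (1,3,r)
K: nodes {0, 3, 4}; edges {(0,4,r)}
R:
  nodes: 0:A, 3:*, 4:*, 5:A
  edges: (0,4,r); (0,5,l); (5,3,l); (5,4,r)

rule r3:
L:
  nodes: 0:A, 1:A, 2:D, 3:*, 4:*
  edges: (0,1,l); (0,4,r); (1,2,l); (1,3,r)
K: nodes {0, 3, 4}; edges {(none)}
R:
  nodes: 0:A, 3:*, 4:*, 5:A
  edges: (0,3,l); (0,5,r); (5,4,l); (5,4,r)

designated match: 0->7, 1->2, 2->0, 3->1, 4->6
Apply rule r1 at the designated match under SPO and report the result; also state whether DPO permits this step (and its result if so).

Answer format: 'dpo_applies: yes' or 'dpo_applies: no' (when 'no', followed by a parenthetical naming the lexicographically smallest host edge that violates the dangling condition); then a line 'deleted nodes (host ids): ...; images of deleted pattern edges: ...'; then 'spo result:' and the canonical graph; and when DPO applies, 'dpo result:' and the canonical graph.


dpo_applies: no
(the rule deletes node 2, which keeps host edge (3,2,l) outside the match image — the dangling condition fails, DPO blocks; SPO proceeds and side-deletes such edges)
deleted nodes (host ids): 0, 2; images of deleted pattern edges: (2,0,l); (2,1,r); (7,2,l); (7,6,r)
spo result:
nodes: 1:T, 3:A, 6:T, 7:A, 8:W, 9:A, 12:T, 13:A, 14:T, 15:A, 16:A
edges: (7,6,l); (7,16,r); (9,7,r); (9,8,l); (13,9,l); (13,12,r); (15,9,l); (15,14,r); (16,1,l); (16,6,r)


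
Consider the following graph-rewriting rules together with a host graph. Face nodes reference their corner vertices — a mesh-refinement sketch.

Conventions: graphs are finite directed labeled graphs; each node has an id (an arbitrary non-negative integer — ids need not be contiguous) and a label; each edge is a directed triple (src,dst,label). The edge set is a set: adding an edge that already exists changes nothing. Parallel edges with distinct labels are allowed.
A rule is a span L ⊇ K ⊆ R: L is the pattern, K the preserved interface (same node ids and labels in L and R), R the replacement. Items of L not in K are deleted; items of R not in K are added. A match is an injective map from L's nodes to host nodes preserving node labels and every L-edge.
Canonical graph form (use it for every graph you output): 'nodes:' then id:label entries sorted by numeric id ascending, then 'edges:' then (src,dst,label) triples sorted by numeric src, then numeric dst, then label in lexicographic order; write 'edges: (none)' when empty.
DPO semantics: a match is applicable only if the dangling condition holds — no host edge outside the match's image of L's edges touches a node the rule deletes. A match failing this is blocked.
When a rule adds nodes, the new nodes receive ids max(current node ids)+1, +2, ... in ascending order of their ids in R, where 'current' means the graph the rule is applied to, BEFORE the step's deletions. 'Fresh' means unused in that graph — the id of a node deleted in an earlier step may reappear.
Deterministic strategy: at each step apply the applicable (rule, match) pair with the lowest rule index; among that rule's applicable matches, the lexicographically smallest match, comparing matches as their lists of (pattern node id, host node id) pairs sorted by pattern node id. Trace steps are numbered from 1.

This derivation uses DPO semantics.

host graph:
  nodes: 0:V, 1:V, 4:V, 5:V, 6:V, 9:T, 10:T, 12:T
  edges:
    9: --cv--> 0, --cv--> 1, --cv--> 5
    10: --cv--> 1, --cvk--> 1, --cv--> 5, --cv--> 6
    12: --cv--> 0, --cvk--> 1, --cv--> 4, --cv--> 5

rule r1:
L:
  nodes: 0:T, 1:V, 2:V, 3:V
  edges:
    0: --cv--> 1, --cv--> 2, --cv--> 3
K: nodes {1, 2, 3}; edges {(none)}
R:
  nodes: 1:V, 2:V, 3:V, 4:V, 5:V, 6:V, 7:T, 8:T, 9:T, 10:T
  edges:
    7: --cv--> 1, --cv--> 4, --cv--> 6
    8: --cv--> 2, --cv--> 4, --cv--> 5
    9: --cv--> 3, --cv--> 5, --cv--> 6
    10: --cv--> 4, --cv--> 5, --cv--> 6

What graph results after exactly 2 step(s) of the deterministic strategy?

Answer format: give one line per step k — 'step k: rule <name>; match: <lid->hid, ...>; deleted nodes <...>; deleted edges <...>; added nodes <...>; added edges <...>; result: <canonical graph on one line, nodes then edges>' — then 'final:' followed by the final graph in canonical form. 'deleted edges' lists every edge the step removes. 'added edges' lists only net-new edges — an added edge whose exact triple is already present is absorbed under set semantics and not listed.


step 1: rule r1; match: 0->9, 1->0, 2->1, 3->5; deleted nodes 9; deleted edges (9,0,cv); (9,1,cv); (9,5,cv); added nodes 13, 14, 15, 16, 17, 18, 19; added edges (16,0,cv); (16,13,cv); (16,15,cv); (17,1,cv); (17,13,cv); (17,14,cv); (18,5,cv); (18,14,cv); (18,15,cv); (19,13,cv); (19,14,cv); (19,15,cv); result: nodes: 0:V, 1:V, 4:V, 5:V, 6:V, 10:T, 12:T, 13:V, 14:V, 15:V, 16:T, 17:T, 18:T, 19:T edges: (10,1,cv); (10,1,cvk); (10,5,cv); (10,6,cv); (12,0,cv); (12,1,cvk); (12,4,cv); (12,5,cv); (16,0,cv); (16,13,cv); (16,15,cv); (17,1,cv); (17,13,cv); (17,14,cv); (18,5,cv); (18,14,cv); (18,15,cv); (19,13,cv); (19,14,cv); (19,15,cv)
step 2: rule r1; match: 0->16, 1->0, 2->13, 3->15; deleted nodes 16; deleted edges (16,0,cv); (16,13,cv); (16,15,cv); added nodes 20, 21, 22, 23, 24, 25, 26; added edges (23,0,cv); (23,20,cv); (23,22,cv); (24,13,cv); (24,20,cv); (24,21,cv); (25,15,cv); (25,21,cv); (25,22,cv); (26,20,cv); (26,21,cv); (26,22,cv); result: nodes: 0:V, 1:V, 4:V, 5:V, 6:V, 10:T, 12:T, 13:V, 14:V, 15:V, 17:T, 18:T, 19:T, 20:V, 21:V, 22:V, 23:T, 24:T, 25:T, 26:T edges: (10,1,cv); (10,1,cvk); (10,5,cv); (10,6,cv); (12,0,cv); (12,1,cvk); (12,4,cv); (12,5,cv); (17,1,cv); (17,13,cv); (17,14,cv); (18,5,cv); (18,14,cv); (18,15,cv); (19,13,cv); (19,14,cv); (19,15,cv); (23,0,cv); (23,20,cv); (23,22,cv); (24,13,cv); (24,20,cv); (24,21,cv); (25,15,cv); (25,21,cv); (25,22,cv); (26,20,cv); (26,21,cv); (26,22,cv)
final:
nodes: 0:V, 1:V, 4:V, 5:V, 6:V, 10:T, 12:T, 13:V, 14:V, 15:V, 17:T, 18:T, 19:T, 20:V, 21:V, 22:V, 23:T, 24:T, 25:T, 26:T
edges: (10,1,cv); (10,1,cvk); (10,5,cv); (10,6,cv); (12,0,cv); (12,1,cvk); (12,4,cv); (12,5,cv); (17,1,cv); (17,13,cv); (17,14,cv); (18,5,cv); (18,14,cv); (18,15,cv); (19,13,cv); (19,14,cv); (19,15,cv); (23,0,cv); (23,20,cv); (23,22,cv); (24,13,cv); (24,20,cv); (24,21,cv); (25,15,cv); (25,21,cv); (25,22,cv); (26,20,cv); (26,21,cv); (26,22,cv)


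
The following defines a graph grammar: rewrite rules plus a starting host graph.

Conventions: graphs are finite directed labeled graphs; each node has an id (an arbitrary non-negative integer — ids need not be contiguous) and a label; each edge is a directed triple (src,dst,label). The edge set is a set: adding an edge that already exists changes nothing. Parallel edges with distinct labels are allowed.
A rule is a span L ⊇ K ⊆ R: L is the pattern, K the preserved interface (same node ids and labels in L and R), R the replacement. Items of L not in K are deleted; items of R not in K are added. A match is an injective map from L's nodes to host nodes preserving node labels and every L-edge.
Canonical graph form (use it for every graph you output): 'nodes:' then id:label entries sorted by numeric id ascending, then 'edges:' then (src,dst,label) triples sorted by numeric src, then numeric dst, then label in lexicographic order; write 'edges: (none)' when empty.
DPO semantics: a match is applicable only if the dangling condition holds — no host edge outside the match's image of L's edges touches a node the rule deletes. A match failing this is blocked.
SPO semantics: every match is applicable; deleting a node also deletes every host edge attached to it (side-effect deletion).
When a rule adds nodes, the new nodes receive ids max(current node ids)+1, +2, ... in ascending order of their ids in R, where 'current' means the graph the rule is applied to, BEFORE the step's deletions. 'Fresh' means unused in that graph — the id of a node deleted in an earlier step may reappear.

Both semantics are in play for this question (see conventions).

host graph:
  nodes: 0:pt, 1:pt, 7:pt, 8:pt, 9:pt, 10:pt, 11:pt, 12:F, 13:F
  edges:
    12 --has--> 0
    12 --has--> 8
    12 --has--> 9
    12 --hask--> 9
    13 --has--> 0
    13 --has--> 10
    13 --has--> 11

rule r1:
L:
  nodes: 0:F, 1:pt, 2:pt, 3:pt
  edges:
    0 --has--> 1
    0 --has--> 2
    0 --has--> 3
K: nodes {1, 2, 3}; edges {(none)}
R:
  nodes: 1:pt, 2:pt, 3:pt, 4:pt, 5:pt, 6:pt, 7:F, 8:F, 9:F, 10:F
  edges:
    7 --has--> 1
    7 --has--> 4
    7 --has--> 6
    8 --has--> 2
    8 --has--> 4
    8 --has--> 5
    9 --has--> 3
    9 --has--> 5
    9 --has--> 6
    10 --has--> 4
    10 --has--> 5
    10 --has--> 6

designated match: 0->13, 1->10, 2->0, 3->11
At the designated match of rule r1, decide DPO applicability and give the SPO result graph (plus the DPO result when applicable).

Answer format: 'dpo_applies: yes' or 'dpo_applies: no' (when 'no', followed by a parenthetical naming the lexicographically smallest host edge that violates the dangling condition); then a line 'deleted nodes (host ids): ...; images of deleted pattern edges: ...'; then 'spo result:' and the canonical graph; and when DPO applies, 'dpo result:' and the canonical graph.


dpo_applies: yes
deleted nodes (host ids): 13; images of deleted pattern edges: (13,0,has); (13,10,has); (13,11,has)
spo result:
nodes: 0:pt, 1:pt, 7:pt, 8:pt, 9:pt, 10:pt, 11:pt, 12:F, 14:pt, 15:pt, 16:pt, 17:F, 18:F, 19:F, 20:F
edges: (12,0,has); (12,8,has); (12,9,has); (12,9,hask); (17,10,has); (17,14,has); (17,16,has); (18,0,has); (18,14,has); (18,15,has); (19,11,has); (19,15,has); (19,16,has); (20,14,has); (20,15,has); (20,16,has)
dpo result:
nodes: 0:pt, 1:pt, 7:pt, 8:pt, 9:pt, 10:pt, 11:pt, 12:F, 14:pt, 15:pt, 16:pt, 17:F, 18:F, 19:F, 20:F
edges: (12,0,has); (12,8,has); (12,9,has); (12,9,hask); (17,10,has); (17,14,has); (17,16,has); (18,0,has); (18,14,has); (18,15,has); (19,11,has); (19,15,has); (19,16,has); (20,14,has); (20,15,has); (20,16,has)


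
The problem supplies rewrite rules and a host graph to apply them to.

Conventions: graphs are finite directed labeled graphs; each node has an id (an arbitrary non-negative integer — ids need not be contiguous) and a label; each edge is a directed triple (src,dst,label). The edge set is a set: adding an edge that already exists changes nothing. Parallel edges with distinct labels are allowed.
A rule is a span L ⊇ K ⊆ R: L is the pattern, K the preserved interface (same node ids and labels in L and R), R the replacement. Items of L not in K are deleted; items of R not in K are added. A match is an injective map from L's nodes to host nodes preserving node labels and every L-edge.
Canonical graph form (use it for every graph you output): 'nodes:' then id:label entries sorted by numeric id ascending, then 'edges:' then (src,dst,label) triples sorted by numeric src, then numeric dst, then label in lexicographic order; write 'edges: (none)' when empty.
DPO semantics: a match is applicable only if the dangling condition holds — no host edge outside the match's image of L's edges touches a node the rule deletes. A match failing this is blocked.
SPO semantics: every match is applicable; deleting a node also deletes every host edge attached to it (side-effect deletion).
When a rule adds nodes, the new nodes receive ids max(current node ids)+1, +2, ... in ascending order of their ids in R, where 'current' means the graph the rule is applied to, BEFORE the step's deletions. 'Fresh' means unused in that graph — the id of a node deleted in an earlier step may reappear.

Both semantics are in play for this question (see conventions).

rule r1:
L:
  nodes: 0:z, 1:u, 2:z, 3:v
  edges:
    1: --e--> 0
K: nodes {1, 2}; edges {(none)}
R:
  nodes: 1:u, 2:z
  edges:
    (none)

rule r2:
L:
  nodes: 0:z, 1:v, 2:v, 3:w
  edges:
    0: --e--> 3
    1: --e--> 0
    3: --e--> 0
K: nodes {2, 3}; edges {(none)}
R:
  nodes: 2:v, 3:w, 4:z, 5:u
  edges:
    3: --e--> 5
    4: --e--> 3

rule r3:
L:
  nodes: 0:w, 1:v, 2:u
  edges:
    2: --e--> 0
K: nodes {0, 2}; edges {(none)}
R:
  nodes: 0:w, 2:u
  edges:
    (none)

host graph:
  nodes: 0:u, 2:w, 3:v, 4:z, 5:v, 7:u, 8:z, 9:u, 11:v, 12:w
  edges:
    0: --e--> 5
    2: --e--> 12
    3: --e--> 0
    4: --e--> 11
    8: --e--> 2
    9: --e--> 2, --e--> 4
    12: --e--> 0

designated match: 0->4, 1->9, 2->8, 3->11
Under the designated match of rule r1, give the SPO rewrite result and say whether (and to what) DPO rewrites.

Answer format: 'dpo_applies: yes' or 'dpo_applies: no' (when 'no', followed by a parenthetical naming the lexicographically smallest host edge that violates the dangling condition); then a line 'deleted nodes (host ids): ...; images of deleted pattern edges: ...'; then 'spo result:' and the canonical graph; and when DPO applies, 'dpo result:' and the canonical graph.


dpo_applies: no
(the rule deletes node 4, which keeps host edge (4,11,e) outside the match image — the dangling condition fails, DPO blocks; SPO proceeds and side-deletes such edges)
deleted nodes (host ids): 4, 11; images of deleted pattern edges: (9,4,e)
spo result:
nodes: 0:u, 2:w, 3:v, 5:v, 7:u, 8:z, 9:u, 12:w
edges: (0,5,e); (2,12,e); (3,0,e); (8,2,e); (9,2,e); (12,0,e)


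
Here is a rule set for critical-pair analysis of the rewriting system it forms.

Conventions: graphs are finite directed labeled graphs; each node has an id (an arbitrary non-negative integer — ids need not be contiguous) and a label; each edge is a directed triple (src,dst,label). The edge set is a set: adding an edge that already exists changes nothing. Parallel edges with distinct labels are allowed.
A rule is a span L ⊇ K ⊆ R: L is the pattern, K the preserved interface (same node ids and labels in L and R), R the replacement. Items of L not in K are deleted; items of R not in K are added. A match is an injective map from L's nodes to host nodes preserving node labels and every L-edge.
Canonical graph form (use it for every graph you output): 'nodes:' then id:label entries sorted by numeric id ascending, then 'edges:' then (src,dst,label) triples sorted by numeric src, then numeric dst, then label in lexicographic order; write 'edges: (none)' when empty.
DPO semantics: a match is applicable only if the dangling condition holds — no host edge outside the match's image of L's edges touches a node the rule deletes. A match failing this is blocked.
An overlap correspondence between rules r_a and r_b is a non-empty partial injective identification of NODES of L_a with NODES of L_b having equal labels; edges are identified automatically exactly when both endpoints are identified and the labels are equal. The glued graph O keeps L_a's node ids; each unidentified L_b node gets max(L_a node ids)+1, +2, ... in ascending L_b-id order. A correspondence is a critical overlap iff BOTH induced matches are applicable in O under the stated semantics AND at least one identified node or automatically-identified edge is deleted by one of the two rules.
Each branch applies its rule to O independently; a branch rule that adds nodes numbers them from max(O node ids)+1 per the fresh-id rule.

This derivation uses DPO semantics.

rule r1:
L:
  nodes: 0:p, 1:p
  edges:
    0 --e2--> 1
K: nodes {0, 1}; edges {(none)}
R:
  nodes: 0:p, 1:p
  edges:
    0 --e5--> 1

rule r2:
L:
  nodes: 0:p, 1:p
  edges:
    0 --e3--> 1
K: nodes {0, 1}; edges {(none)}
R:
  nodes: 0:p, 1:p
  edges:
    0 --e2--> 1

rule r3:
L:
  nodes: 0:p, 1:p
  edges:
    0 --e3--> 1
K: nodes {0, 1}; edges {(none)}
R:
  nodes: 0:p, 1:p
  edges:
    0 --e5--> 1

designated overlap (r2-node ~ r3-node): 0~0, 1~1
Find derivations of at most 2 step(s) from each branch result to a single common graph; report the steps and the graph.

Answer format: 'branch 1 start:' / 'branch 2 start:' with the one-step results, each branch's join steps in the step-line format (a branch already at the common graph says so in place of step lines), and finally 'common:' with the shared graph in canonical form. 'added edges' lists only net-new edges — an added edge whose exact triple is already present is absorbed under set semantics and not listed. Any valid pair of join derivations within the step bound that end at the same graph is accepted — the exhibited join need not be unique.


branch 1 start:
nodes: 0:p, 1:p
edges: (0,1,e2)
branch 2 start:
nodes: 0:p, 1:p
edges: (0,1,e5)
branch 1 step 1: rule r1; match: 0->0, 1->1; deleted nodes (none); deleted edges (0,1,e2); added nodes (none); added edges (0,1,e5); result: nodes: 0:p, 1:p edges: (0,1,e5)
branch 2: already at the common graph (0 steps)
common:
nodes: 0:p, 1:p
edges: (0,1,e5)


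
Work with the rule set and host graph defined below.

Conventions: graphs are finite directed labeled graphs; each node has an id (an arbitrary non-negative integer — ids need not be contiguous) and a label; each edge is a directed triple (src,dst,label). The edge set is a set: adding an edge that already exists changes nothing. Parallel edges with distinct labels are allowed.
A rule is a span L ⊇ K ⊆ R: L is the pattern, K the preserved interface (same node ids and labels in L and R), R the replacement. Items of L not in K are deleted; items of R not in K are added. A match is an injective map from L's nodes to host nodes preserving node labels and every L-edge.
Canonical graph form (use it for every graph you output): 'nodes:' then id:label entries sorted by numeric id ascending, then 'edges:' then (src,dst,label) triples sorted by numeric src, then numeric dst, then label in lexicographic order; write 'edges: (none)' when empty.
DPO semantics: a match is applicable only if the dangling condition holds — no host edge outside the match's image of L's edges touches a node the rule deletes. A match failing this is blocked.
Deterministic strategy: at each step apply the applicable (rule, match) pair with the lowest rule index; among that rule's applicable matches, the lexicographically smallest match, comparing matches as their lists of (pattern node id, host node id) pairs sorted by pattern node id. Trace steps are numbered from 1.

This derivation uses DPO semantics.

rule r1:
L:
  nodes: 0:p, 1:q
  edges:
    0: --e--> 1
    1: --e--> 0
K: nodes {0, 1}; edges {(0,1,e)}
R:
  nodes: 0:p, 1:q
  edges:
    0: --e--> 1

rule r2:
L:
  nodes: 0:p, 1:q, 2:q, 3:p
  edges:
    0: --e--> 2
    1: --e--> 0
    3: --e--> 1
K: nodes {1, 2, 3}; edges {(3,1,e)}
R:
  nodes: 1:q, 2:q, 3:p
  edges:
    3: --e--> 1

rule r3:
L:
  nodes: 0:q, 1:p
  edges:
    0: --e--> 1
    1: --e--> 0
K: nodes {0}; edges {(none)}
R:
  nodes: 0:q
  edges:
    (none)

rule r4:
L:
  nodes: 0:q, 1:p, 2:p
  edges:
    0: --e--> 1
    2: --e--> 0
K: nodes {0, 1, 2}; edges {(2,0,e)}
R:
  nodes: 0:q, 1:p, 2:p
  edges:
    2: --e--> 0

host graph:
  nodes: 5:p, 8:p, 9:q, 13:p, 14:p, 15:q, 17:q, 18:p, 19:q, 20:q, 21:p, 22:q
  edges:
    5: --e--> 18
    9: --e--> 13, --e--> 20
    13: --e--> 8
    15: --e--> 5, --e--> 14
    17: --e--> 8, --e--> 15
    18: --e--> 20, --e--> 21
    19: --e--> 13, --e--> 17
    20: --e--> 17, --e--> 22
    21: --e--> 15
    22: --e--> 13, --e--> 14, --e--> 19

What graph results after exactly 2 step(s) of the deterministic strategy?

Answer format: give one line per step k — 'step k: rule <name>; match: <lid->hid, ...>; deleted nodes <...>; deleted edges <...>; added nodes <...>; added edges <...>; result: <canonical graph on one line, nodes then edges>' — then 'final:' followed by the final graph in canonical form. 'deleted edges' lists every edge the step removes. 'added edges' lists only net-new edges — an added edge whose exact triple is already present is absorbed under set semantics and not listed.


step 1: rule r4; match: 0->15, 1->5, 2->21; deleted nodes (none); deleted edges (15,5,e); added nodes (none); added edges (none); result: nodes: 5:p, 8:p, 9:q, 13:p, 14:p, 15:q, 17:q, 18:p, 19:q, 20:q, 21:p, 22:q edges: (5,18,e); (9,13,e); (9,20,e); (13,8,e); (15,14,e); (17,8,e); (17,15,e); (18,20,e); (18,21,e); (19,13,e); (19,17,e); (20,17,e); (20,22,e); (21,15,e); (22,13,e); (22,14,e); (22,19,e)
step 2: rule r4; match: 0->15, 1->14, 2->21; deleted nodes (none); deleted edges (15,14,e); added nodes (none); added edges (none); result: nodes: 5:p, 8:p, 9:q, 13:p, 14:p, 15:q, 17:q, 18:p, 19:q, 20:q, 21:p, 22:q edges: (5,18,e); (9,13,e); (9,20,e); (13,8,e); (17,8,e); (17,15,e); (18,20,e); (18,21,e); (19,13,e); (19,17,e); (20,17,e); (20,22,e); (21,15,e); (22,13,e); (22,14,e); (22,19,e)
final:
nodes: 5:p, 8:p, 9:q, 13:p, 14:p, 15:q, 17:q, 18:p, 19:q, 20:q, 21:p, 22:q
edges: (5,18,e); (9,13,e); (9,20,e); (13,8,e); (17,8,e); (17,15,e); (18,20,e); (18,21,e); (19,13,e); (19,17,e); (20,17,e); (20,22,e); (21,15,e); (22,13,e); (22,14,e); (22,19,e)


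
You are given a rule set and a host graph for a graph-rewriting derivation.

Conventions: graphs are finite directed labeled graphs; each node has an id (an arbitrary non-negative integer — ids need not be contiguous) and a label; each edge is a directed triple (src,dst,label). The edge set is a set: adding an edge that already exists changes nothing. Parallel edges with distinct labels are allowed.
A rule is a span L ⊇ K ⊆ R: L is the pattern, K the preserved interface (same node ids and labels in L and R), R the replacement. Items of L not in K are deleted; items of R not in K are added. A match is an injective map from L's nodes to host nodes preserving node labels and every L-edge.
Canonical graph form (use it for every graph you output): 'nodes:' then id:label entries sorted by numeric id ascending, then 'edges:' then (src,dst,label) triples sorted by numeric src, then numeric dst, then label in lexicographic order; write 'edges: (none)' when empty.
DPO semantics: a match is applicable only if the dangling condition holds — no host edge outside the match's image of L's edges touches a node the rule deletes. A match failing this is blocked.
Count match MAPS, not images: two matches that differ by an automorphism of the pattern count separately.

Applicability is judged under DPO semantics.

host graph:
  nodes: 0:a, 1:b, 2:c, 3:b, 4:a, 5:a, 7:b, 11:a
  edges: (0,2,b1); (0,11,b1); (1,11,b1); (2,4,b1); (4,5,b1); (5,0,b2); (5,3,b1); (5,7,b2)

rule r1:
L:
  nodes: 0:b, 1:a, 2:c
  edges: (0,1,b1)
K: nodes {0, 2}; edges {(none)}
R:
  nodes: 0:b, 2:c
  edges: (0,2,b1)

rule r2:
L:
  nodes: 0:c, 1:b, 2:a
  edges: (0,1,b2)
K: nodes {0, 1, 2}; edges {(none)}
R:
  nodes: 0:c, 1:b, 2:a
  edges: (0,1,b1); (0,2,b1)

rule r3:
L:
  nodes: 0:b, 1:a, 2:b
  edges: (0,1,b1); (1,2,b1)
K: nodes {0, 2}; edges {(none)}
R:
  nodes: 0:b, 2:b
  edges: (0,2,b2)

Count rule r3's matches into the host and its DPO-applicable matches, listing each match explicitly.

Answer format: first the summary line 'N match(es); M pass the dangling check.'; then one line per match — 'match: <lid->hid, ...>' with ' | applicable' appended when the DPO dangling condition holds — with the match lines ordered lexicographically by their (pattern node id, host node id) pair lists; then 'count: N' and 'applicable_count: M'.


0 match(es); 0 pass the dangling check.
count: 0
applicable_count: 0


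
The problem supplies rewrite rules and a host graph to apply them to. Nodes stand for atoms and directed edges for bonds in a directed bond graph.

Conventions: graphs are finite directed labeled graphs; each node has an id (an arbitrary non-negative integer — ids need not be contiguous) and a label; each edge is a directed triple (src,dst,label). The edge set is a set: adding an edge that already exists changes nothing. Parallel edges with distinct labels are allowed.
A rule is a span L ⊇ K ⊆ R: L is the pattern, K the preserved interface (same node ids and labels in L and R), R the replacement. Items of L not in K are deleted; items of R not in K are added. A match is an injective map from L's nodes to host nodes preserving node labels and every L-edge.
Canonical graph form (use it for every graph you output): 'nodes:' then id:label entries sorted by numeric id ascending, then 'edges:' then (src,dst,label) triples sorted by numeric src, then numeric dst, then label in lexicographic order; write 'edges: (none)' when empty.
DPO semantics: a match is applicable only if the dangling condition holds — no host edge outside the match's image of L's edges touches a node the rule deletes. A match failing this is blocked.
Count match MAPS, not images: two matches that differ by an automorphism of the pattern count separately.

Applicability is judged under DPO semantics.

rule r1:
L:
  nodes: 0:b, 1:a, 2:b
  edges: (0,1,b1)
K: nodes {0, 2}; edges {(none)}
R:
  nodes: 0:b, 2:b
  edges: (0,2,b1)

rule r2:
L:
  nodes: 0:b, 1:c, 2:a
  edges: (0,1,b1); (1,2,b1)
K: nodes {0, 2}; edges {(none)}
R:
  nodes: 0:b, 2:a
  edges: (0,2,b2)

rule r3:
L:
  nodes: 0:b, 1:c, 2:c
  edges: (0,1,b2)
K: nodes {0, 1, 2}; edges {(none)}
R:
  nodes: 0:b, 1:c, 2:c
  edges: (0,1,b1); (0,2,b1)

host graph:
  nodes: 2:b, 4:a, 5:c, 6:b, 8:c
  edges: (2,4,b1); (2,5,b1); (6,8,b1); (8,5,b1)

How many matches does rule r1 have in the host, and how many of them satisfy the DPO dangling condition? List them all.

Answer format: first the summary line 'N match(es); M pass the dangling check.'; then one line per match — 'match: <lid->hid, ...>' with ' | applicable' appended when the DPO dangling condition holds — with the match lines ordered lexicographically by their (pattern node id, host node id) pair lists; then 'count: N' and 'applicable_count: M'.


1 match(es); 1 pass the dangling check.
match: 0->2, 1->4, 2->6 | applicable
count: 1
applicable_count: 1


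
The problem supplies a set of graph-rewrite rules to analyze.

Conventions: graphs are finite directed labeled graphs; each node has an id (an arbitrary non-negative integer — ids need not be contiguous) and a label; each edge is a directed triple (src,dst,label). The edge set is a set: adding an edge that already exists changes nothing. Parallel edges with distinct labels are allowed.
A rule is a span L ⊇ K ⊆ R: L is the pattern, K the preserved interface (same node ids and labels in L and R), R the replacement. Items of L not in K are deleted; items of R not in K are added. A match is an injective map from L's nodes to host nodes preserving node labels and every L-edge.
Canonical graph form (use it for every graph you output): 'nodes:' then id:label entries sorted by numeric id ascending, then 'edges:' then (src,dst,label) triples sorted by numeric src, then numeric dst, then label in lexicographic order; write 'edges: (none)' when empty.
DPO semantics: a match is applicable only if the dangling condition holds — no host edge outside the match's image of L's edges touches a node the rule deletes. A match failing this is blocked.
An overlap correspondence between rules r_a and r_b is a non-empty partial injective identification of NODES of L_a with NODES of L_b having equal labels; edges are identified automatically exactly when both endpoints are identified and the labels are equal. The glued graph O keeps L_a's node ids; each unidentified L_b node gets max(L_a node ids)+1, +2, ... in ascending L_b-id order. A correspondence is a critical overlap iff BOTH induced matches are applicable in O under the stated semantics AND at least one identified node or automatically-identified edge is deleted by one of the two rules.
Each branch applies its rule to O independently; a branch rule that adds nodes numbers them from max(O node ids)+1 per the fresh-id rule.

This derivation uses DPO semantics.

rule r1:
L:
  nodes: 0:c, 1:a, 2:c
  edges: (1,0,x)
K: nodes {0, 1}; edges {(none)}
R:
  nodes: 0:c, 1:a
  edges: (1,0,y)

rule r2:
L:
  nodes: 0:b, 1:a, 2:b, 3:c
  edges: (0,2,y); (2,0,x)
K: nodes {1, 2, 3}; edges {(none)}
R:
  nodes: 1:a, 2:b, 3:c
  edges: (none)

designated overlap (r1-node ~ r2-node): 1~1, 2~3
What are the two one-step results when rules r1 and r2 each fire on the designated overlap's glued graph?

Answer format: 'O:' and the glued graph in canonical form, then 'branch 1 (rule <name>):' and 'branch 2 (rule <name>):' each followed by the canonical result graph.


O:
nodes: 0:c, 1:a, 2:c, 3:b, 4:b
edges: (1,0,x); (3,4,y); (4,3,x)
branch 1 (rule r1):
nodes: 0:c, 1:a, 3:b, 4:b
edges: (1,0,y); (3,4,y); (4,3,x)
branch 2 (rule r2):
nodes: 0:c, 1:a, 2:c, 4:b
edges: (1,0,x)
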